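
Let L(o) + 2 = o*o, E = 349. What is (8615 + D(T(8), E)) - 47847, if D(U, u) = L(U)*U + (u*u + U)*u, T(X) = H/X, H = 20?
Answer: 339761601/8 ≈ 4.2470e+7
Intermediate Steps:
T(X) = 20/X
L(o) = -2 + o² (L(o) = -2 + o*o = -2 + o²)
D(U, u) = U*(-2 + U²) + u*(U + u²) (D(U, u) = (-2 + U²)*U + (u*u + U)*u = U*(-2 + U²) + (u² + U)*u = U*(-2 + U²) + (U + u²)*u = U*(-2 + U²) + u*(U + u²))
(8615 + D(T(8), E)) - 47847 = (8615 + (349³ + (20/8)*349 + (20/8)*(-2 + (20/8)²))) - 47847 = (8615 + (42508549 + (20*(⅛))*349 + (20*(⅛))*(-2 + (20*(⅛))²))) - 47847 = (8615 + (42508549 + (5/2)*349 + 5*(-2 + (5/2)²)/2)) - 47847 = (8615 + (42508549 + 1745/2 + 5*(-2 + 25/4)/2)) - 47847 = (8615 + (42508549 + 1745/2 + (5/2)*(17/4))) - 47847 = (8615 + (42508549 + 1745/2 + 85/8)) - 47847 = (8615 + 340075457/8) - 47847 = 340144377/8 - 47847 = 339761601/8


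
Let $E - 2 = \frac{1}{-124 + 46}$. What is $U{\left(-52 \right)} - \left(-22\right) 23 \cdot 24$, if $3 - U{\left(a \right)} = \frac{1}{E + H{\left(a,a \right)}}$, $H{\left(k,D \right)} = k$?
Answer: $\frac{47385525}{3901} \approx 12147.0$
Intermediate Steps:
$E = \frac{155}{78}$ ($E = 2 + \frac{1}{-124 + 46} = 2 + \frac{1}{-78} = 2 - \frac{1}{78} = \frac{155}{78} \approx 1.9872$)
$U{\left(a \right)} = 3 - \frac{1}{\frac{155}{78} + a}$
$U{\left(-52 \right)} - \left(-22\right) 23 \cdot 24 = \frac{9 \left(43 + 26 \left(-52\right)\right)}{155 + 78 \left(-52\right)} - \left(-22\right) 23 \cdot 24 = \frac{9 \left(43 - 1352\right)}{155 - 4056} - \left(-506\right) 24 = 9 \frac{1}{-3901} \left(-1309\right) - -12144 = 9 \left(- \frac{1}{3901}\right) \left(-1309\right) + 12144 = \frac{11781}{3901} + 12144 = \frac{47385525}{3901}$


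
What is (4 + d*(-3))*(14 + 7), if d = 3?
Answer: -105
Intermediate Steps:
(4 + d*(-3))*(14 + 7) = (4 + 3*(-3))*(14 + 7) = (4 - 9)*21 = -5*21 = -105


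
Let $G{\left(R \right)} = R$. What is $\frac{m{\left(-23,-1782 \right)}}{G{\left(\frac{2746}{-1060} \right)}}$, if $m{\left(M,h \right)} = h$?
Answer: $\frac{944460}{1373} \approx 687.88$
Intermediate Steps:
$\frac{m{\left(-23,-1782 \right)}}{G{\left(\frac{2746}{-1060} \right)}} = - \frac{1782}{2746 \frac{1}{-1060}} = - \frac{1782}{2746 \left(- \frac{1}{1060}\right)} = - \frac{1782}{- \frac{1373}{530}} = \left(-1782\right) \left(- \frac{530}{1373}\right) = \frac{944460}{1373}$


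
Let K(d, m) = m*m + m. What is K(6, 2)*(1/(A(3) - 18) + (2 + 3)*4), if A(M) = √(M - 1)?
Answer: 19266/161 - 3*√2/161 ≈ 119.64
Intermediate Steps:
A(M) = √(-1 + M)
K(d, m) = m + m² (K(d, m) = m² + m = m + m²)
K(6, 2)*(1/(A(3) - 18) + (2 + 3)*4) = (2*(1 + 2))*(1/(√(-1 + 3) - 18) + (2 + 3)*4) = (2*3)*(1/(√2 - 18) + 5*4) = 6*(1/(-18 + √2) + 20) = 6*(20 + 1/(-18 + √2)) = 120 + 6/(-18 + √2)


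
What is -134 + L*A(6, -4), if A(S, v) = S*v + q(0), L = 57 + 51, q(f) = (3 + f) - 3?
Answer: -2726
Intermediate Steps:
q(f) = f
L = 108
A(S, v) = S*v (A(S, v) = S*v + 0 = S*v)
-134 + L*A(6, -4) = -134 + 108*(6*(-4)) = -134 + 108*(-24) = -134 - 2592 = -2726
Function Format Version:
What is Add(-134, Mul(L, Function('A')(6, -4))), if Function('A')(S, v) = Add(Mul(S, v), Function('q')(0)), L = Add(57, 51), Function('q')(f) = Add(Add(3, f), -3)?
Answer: -2726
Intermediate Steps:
Function('q')(f) = f
L = 108
Function('A')(S, v) = Mul(S, v) (Function('A')(S, v) = Add(Mul(S, v), 0) = Mul(S, v))
Add(-134, Mul(L, Function('A')(6, -4))) = Add(-134, Mul(108, Mul(6, -4))) = Add(-134, Mul(108, -24)) = Add(-134, -2592) = -2726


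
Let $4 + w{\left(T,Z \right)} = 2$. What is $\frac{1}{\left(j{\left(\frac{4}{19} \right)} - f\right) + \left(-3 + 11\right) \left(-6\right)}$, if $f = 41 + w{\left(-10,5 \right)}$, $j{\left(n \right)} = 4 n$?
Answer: $- \frac{19}{1637} \approx -0.011607$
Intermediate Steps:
$w{\left(T,Z \right)} = -2$ ($w{\left(T,Z \right)} = -4 + 2 = -2$)
$f = 39$ ($f = 41 - 2 = 39$)
$\frac{1}{\left(j{\left(\frac{4}{19} \right)} - f\right) + \left(-3 + 11\right) \left(-6\right)} = \frac{1}{\left(4 \cdot \frac{4}{19} - 39\right) + \left(-3 + 11\right) \left(-6\right)} = \frac{1}{\left(4 \cdot 4 \cdot \frac{1}{19} - 39\right) + 8 \left(-6\right)} = \frac{1}{\left(4 \cdot \frac{4}{19} - 39\right) - 48} = \frac{1}{\left(\frac{16}{19} - 39\right) - 48} = \frac{1}{- \frac{725}{19} - 48} = \frac{1}{- \frac{1637}{19}} = - \frac{19}{1637}$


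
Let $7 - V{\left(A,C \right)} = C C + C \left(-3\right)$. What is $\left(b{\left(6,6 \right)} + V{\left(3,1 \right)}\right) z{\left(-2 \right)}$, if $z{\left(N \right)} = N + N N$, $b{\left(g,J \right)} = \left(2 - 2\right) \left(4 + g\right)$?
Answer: $18$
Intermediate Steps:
$V{\left(A,C \right)} = 7 - C^{2} + 3 C$ ($V{\left(A,C \right)} = 7 - \left(C C + C \left(-3\right)\right) = 7 - \left(C^{2} - 3 C\right) = 7 - C^{2} + 3 C$)
$b{\left(g,J \right)} = 0$ ($b{\left(g,J \right)} = 0 \left(4 + g\right) = 0$)
$z{\left(N \right)} = N + N^{2}$
$\left(b{\left(6,6 \right)} + V{\left(3,1 \right)}\right) z{\left(-2 \right)} = \left(0 + \left(7 - 1^{2} + 3 \cdot 1\right)\right) \left(- 2 \left(1 - 2\right)\right) = \left(0 + \left(7 - 1 + 3\right)\right) \left(\left(-2\right) \left(-1\right)\right) = \left(0 + \left(7 - 1 + 3\right)\right) 2 = \left(0 + 9\right) 2 = 9 \cdot 2 = 18$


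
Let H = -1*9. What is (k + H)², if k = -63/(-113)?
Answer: 910116/12769 ≈ 71.275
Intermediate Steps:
H = -9
k = 63/113 (k = -63*(-1/113) = 63/113 ≈ 0.55752)
(k + H)² = (63/113 - 9)² = (-954/113)² = 910116/12769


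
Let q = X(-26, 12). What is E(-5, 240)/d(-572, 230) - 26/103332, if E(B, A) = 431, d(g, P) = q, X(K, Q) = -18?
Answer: -1855690/77499 ≈ -23.945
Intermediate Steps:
q = -18
d(g, P) = -18
E(-5, 240)/d(-572, 230) - 26/103332 = 431/(-18) - 26/103332 = 431*(-1/18) - 26*1/103332 = -431/18 - 13/51666 = -1855690/77499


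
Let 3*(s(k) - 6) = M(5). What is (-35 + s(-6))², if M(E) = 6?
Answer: 729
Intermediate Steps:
s(k) = 8 (s(k) = 6 + (⅓)*6 = 6 + 2 = 8)
(-35 + s(-6))² = (-35 + 8)² = (-27)² = 729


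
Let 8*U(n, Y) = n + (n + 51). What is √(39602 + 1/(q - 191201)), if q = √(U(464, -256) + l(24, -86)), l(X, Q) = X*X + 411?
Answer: √(30287768004 - 198010*√710)/√(764804 - 5*√710) ≈ 199.00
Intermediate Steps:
l(X, Q) = 411 + X² (l(X, Q) = X² + 411 = 411 + X²)
U(n, Y) = 51/8 + n/4 (U(n, Y) = (n + (n + 51))/8 = (n + (51 + n))/8 = (51 + 2*n)/8 = 51/8 + n/4)
q = 5*√710/4 (q = √((51/8 + (¼)*464) + (411 + 24²)) = √((51/8 + 116) + (411 + 576)) = √(979/8 + 987) = √(8875/8) = 5*√710/4 ≈ 33.307)
√(39602 + 1/(q - 191201)) = √(39602 + 1/(5*√710/4 - 191201)) = √(39602 + 1/(-191201 + 5*√710/4))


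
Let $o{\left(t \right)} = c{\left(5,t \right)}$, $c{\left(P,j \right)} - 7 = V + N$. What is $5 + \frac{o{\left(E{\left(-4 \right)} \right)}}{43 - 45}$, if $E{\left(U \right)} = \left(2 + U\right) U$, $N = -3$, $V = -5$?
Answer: $\frac{11}{2} \approx 5.5$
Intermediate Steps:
$E{\left(U \right)} = U \left(2 + U\right)$
$c{\left(P,j \right)} = -1$ ($c{\left(P,j \right)} = 7 - 8 = -1$)
$o{\left(t \right)} = -1$
$5 + \frac{o{\left(E{\left(-4 \right)} \right)}}{43 - 45} = 5 - \frac{1}{43 - 45} = 5 - \frac{1}{-2} = 5 - - \frac{1}{2} = 5 + \frac{1}{2} = \frac{11}{2}$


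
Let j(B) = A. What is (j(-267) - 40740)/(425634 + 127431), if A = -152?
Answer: -40892/553065 ≈ -0.073937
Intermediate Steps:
j(B) = -152
(j(-267) - 40740)/(425634 + 127431) = (-152 - 40740)/(425634 + 127431) = -40892/553065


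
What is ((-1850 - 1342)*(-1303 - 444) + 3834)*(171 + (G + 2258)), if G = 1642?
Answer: 22717230318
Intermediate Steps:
((-1850 - 1342)*(-1303 - 444) + 3834)*(171 + (G + 2258)) = ((-1850 - 1342)*(-1303 - 444) + 3834)*(171 + (1642 + 2258)) = (-3192*(-1747) + 3834)*(171 + 3900) = (5576424 + 3834)*4071 = 5580258*4071 = 22717230318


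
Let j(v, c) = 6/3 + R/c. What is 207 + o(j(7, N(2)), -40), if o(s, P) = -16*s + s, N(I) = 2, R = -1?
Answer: 369/2 ≈ 184.50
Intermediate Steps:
j(v, c) = 2 - 1/c (j(v, c) = 6/3 - 1/c = 6*(1/3) - 1/c = 2 - 1/c)
o(s, P) = -15*s
207 + o(j(7, N(2)), -40) = 207 - 15*(2 - 1/2) = 207 - 15*3/2 = 207 - 45/2 = 369/2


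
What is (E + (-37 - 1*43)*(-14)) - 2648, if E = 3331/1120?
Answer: -1708029/1120 ≈ -1525.0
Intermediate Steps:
E = 3331/1120 (E = 3331*(1/1120) = 3331/1120 ≈ 2.9741)
(E + (-37 - 1*43)*(-14)) - 2648 = (3331/1120 + (-37 - 1*43)*(-14)) - 2648 = (3331/1120 + (-37 - 43)*(-14)) - 2648 = (3331/1120 - 80*(-14)) - 2648 = (3331/1120 + 1120) - 2648 = 1257731/1120 - 2648 = -1708029/1120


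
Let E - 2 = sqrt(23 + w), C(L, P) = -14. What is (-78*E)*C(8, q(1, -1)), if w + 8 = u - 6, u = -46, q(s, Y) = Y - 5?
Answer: 2184 + 1092*I*sqrt(37) ≈ 2184.0 + 6642.4*I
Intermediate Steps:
q(s, Y) = -5 + Y
w = -60 (w = -8 + (-46 - 6) = -8 - 52 = -60)
E = 2 + I*sqrt(37) (E = 2 + sqrt(23 - 60) = 2 + sqrt(-37) = 2 + I*sqrt(37) ≈ 2.0 + 6.0828*I)
(-78*E)*C(8, q(1, -1)) = -78*(2 + I*sqrt(37))*(-14) = (-156 - 78*I*sqrt(37))*(-14) = 2184 + 1092*I*sqrt(37)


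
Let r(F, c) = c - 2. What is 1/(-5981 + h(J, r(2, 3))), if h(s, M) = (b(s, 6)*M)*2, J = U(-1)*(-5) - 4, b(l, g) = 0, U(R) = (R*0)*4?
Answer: -1/5981 ≈ -0.00016720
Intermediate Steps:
r(F, c) = -2 + c
U(R) = 0 (U(R) = 0*4 = 0)
J = -4 (J = 0*(-5) - 4 = 0 - 4 = -4)
h(s, M) = 0 (h(s, M) = (0*M)*2 = 0*2 = 0)
1/(-5981 + h(J, r(2, 3))) = 1/(-5981 + 0) = 1/(-5981) = -1/5981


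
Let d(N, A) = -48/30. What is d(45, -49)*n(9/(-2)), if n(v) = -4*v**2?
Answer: 648/5 ≈ 129.60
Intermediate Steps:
d(N, A) = -8/5 (d(N, A) = -48*1/30 = -8/5)
d(45, -49)*n(9/(-2)) = -(-32)*(9/(-2))**2/5 = -(-32)*(9*(-1/2))**2/5 = -(-32)*(-9/2)**2/5 = -(-32)*81/(5*4) = -8/5*(-81) = 648/5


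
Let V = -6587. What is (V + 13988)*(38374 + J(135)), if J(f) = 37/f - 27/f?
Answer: 2556058700/9 ≈ 2.8401e+8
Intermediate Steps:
J(f) = 10/f
(V + 13988)*(38374 + J(135)) = (-6587 + 13988)*(38374 + 10/135) = 7401*(38374 + 10*(1/135)) = 7401*(38374 + 2/27) = 7401*(1036100/27) = 2556058700/9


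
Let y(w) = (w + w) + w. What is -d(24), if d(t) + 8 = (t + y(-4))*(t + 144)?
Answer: -2008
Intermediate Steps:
y(w) = 3*w (y(w) = 2*w + w = 3*w)
d(t) = -8 + (-12 + t)*(144 + t) (d(t) = -8 + (t + 3*(-4))*(t + 144) = -8 + (t - 12)*(144 + t) = -8 + (-12 + t)*(144 + t))
-d(24) = -(-1736 + 24² + 132*24) = -(-1736 + 576 + 3168) = -1*2008 = -2008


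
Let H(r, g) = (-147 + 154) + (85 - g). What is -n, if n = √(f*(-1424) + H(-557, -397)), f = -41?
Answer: -√58873 ≈ -242.64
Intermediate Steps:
H(r, g) = 92 - g (H(r, g) = 7 + (85 - g) = 92 - g)
n = √58873 (n = √(-41*(-1424) + (92 - 1*(-397))) = √(58384 + (92 + 397)) = √(58384 + 489) = √58873 ≈ 242.64)
-n = -√58873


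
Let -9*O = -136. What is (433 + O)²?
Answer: 16265089/81 ≈ 2.0080e+5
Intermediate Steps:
O = 136/9 (O = -⅑*(-136) = 136/9 ≈ 15.111)
(433 + O)² = (433 + 136/9)² = (4033/9)² = 16265089/81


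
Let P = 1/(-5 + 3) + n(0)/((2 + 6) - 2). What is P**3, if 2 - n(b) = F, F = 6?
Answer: -343/216 ≈ -1.5880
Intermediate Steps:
n(b) = -4 (n(b) = 2 - 1*6 = 2 - 6 = -4)
P = -7/6 (P = 1/(-5 + 3) - 4/((2 + 6) - 2) = 1/(-2) - 4/(8 - 2) = 1*(-1/2) - 4/6 = -1/2 - 4*1/6 = -1/2 - 2/3 = -7/6 ≈ -1.1667)
P**3 = (-7/6)**3 = -343/216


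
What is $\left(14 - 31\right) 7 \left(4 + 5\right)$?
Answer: $-1071$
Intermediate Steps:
$\left(14 - 31\right) 7 \left(4 + 5\right) = - 17 \cdot 7 \cdot 9 = \left(-17\right) 63 = -1071$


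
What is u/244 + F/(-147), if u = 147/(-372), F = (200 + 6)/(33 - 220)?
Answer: 4885775/831707184 ≈ 0.0058744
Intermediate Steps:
F = -206/187 (F = 206/(-187) = 206*(-1/187) = -206/187 ≈ -1.1016)
u = -49/124 (u = 147*(-1/372) = -49/124 ≈ -0.39516)
u/244 + F/(-147) = -49/124/244 - 206/187/(-147) = -49/124*1/244 - 206/187*(-1/147) = -49/30256 + 206/27489 = 4885775/831707184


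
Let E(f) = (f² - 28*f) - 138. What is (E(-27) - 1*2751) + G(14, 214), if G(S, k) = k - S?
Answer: -1204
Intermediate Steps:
E(f) = -138 + f² - 28*f
(E(-27) - 1*2751) + G(14, 214) = ((-138 + (-27)² - 28*(-27)) - 1*2751) + (214 - 1*14) = ((-138 + 729 + 756) - 2751) + (214 - 14) = (1347 - 2751) + 200 = -1404 + 200 = -1204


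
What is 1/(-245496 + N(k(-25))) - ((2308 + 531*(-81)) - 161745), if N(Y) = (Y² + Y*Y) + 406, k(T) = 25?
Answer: 49364920319/243840 ≈ 2.0245e+5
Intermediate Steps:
N(Y) = 406 + 2*Y² (N(Y) = (Y² + Y²) + 406 = 2*Y² + 406 = 406 + 2*Y²)
1/(-245496 + N(k(-25))) - ((2308 + 531*(-81)) - 161745) = 1/(-245496 + (406 + 2*25²)) - ((2308 + 531*(-81)) - 161745) = 1/(-245496 + (406 + 2*625)) - ((2308 - 43011) - 161745) = 1/(-245496 + (406 + 1250)) - (-40703 - 161745) = 1/(-245496 + 1656) - 1*(-202448) = 1/(-243840) + 202448 = -1/243840 + 202448 = 49364920319/243840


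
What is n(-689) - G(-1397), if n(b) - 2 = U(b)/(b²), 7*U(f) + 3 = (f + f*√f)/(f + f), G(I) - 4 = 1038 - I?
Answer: -16196531083/6646094 + I*√689/6646094 ≈ -2437.0 + 3.9495e-6*I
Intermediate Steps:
G(I) = 1042 - I (G(I) = 4 + (1038 - I) = 1042 - I)
U(f) = -3/7 + (f + f^(3/2))/(14*f) (U(f) = -3/7 + ((f + f*√f)/(f + f))/7 = -3/7 + ((f + f^(3/2))/((2*f)))/7 = -3/7 + ((f + f^(3/2))*(1/(2*f)))/7 = -3/7 + ((f + f^(3/2))/(2*f))/7 = -3/7 + (f + f^(3/2))/(14*f))
n(b) = 2 + (-5/14 + √b/14)/b² (n(b) = 2 + (-5/14 + √b/14)/(b²) = 2 + (-5/14 + √b/14)/b²)
n(-689) - G(-1397) = (1/14)*(-5 + √(-689) + 28*(-689)²)/(-689)² - (1042 - 1*(-1397)) = (1/14)*(1/474721)*(-5 + I*√689 + 28*474721) - (1042 + 1397) = (1/14)*(1/474721)*(-5 + I*√689 + 13292188) - 1*2439 = (1/14)*(1/474721)*(13292183 + I*√689) - 2439 = (13292183/6646094 + I*√689/6646094) - 2439 = -16196531083/6646094 + I*√689/6646094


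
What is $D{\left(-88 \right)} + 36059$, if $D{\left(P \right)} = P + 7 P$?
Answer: $35355$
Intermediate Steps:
$D{\left(P \right)} = 8 P$
$D{\left(-88 \right)} + 36059 = 8 \left(-88\right) + 36059 = -704 + 36059 = 35355$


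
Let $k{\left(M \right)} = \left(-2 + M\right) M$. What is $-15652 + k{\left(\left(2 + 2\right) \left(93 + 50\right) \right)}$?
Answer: $310388$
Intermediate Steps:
$k{\left(M \right)} = M \left(-2 + M\right)$
$-15652 + k{\left(\left(2 + 2\right) \left(93 + 50\right) \right)} = -15652 + \left(2 + 2\right) \left(93 + 50\right) \left(-2 + \left(2 + 2\right) \left(93 + 50\right)\right) = -15652 + 4 \cdot 143 \left(-2 + 4 \cdot 143\right) = -15652 + 572 \left(-2 + 572\right) = -15652 + 572 \cdot 570 = -15652 + 326040 = 310388$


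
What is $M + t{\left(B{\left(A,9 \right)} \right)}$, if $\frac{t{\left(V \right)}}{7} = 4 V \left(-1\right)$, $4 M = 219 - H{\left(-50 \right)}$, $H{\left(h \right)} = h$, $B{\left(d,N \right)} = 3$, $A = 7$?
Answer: $- \frac{67}{4} \approx -16.75$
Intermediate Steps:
$M = \frac{269}{4}$ ($M = \frac{219 - -50}{4} = \frac{219 + 50}{4} = \frac{1}{4} \cdot 269 = \frac{269}{4} \approx 67.25$)
$t{\left(V \right)} = - 28 V$ ($t{\left(V \right)} = 7 \cdot 4 V \left(-1\right) = 7 \left(- 4 V\right) = - 28 V$)
$M + t{\left(B{\left(A,9 \right)} \right)} = \frac{269}{4} - 84 = - \frac{67}{4}$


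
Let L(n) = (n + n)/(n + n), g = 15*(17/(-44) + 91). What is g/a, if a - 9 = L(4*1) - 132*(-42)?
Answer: 59805/244376 ≈ 0.24473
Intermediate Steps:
g = 59805/44 (g = 15*(17*(-1/44) + 91) = 15*(-17/44 + 91) = 15*(3987/44) = 59805/44 ≈ 1359.2)
L(n) = 1 (L(n) = (2*n)/((2*n)) = (2*n)*(1/(2*n)) = 1)
a = 5554 (a = 9 + (1 - 132*(-42)) = 9 + (1 + 5544) = 9 + 5545 = 5554)
g/a = (59805/44)/5554 = (59805/44)*(1/5554) = 59805/244376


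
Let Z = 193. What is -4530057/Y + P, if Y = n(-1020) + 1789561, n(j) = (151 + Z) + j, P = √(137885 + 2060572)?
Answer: -215717/85185 + 3*√244273 ≈ 1480.2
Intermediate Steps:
P = 3*√244273 (P = √2198457 = 3*√244273 ≈ 1482.7)
n(j) = 344 + j (n(j) = (151 + 193) + j = 344 + j)
Y = 1788885 (Y = (344 - 1020) + 1789561 = -676 + 1789561 = 1788885)
-4530057/Y + P = -4530057/1788885 + 3*√244273 = -4530057*1/1788885 + 3*√244273 = -215717/85185 + 3*√244273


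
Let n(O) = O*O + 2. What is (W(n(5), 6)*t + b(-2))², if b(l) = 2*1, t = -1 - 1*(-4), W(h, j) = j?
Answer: 400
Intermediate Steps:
n(O) = 2 + O² (n(O) = O² + 2 = 2 + O²)
t = 3 (t = -1 + 4 = 3)
b(l) = 2
(W(n(5), 6)*t + b(-2))² = (6*3 + 2)² = (18 + 2)² = 20² = 400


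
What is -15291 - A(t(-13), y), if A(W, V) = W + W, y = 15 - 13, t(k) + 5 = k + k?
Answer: -15229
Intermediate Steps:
t(k) = -5 + 2*k (t(k) = -5 + (k + k) = -5 + 2*k)
y = 2
A(W, V) = 2*W
-15291 - A(t(-13), y) = -15291 - 2*(-5 + 2*(-13)) = -15291 - 2*(-5 - 26) = -15291 - 2*(-31) = -15291 - 1*(-62) = -15291 + 62 = -15229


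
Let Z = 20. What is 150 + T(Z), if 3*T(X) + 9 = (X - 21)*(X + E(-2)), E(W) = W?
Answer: 141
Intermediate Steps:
T(X) = -3 + (-21 + X)*(-2 + X)/3 (T(X) = -3 + ((X - 21)*(X - 2))/3 = -3 + ((-21 + X)*(-2 + X))/3 = -3 + (-21 + X)*(-2 + X)/3)
150 + T(Z) = 150 + (11 - 23/3*20 + (1/3)*20**2) = 150 + (11 - 460/3 + (1/3)*400) = 150 + (11 - 460/3 + 400/3) = 150 - 9 = 141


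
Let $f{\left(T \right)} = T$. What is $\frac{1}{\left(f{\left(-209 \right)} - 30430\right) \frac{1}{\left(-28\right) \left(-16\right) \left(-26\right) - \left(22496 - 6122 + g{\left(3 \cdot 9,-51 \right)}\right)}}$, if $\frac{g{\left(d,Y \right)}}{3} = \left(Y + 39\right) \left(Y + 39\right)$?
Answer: $\frac{28454}{30639} \approx 0.92869$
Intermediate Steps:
$g{\left(d,Y \right)} = 3 \left(39 + Y\right)^{2}$ ($g{\left(d,Y \right)} = 3 \left(Y + 39\right) \left(Y + 39\right) = 3 \left(39 + Y\right) \left(39 + Y\right) = 3 \left(39 + Y\right)^{2}$)
$\frac{1}{\left(f{\left(-209 \right)} - 30430\right) \frac{1}{\left(-28\right) \left(-16\right) \left(-26\right) - \left(22496 - 6122 + g{\left(3 \cdot 9,-51 \right)}\right)}} = \frac{1}{\left(-209 - 30430\right) \frac{1}{\left(-28\right) \left(-16\right) \left(-26\right) - \left(22496 - 6122 + 3 \left(39 - 51\right)^{2}\right)}} = \frac{1}{\left(-30639\right) \frac{1}{448 \left(-26\right) - \left(16374 + 432\right)}} = \frac{1}{\left(-30639\right) \frac{1}{-11648 - \left(16374 + 432\right)}} = \frac{1}{\left(-30639\right) \frac{1}{-11648 - 16806}} = \frac{1}{\left(-30639\right) \frac{1}{-28454}} = \frac{1}{\left(-30639\right) \left(- \frac{1}{28454}\right)} = \frac{1}{\frac{30639}{28454}} = \frac{28454}{30639}$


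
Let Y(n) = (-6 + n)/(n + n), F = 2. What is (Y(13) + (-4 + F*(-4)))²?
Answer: 93025/676 ≈ 137.61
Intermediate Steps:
Y(n) = (-6 + n)/(2*n) (Y(n) = (-6 + n)/((2*n)) = (-6 + n)*(1/(2*n)) = (-6 + n)/(2*n))
(Y(13) + (-4 + F*(-4)))² = ((½)*(-6 + 13)/13 + (-4 + 2*(-4)))² = ((½)*(1/13)*7 + (-4 - 8))² = (7/26 - 12)² = (-305/26)² = 93025/676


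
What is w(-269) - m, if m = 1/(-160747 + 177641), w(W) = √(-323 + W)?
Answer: -1/16894 + 4*I*√37 ≈ -5.9193e-5 + 24.331*I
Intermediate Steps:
m = 1/16894 ≈ 5.9193e-5
w(-269) - m = √(-323 - 269) - 1*1/16894 = √(-592) - 1/16894 = 4*I*√37 - 1/16894 = -1/16894 + 4*I*√37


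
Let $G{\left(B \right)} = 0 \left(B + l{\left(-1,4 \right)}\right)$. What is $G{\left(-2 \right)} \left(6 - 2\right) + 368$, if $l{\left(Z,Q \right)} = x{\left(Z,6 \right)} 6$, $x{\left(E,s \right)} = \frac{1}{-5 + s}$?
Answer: $368$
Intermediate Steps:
$l{\left(Z,Q \right)} = 6$ ($l{\left(Z,Q \right)} = \frac{1}{-5 + 6} \cdot 6 = 1^{-1} \cdot 6 = 1 \cdot 6 = 6$)
$G{\left(B \right)} = 0$ ($G{\left(B \right)} = 0 \left(B + 6\right) = 0 \left(6 + B\right) = 0$)
$G{\left(-2 \right)} \left(6 - 2\right) + 368 = 0 \left(6 - 2\right) + 368 = 0 \cdot 4 + 368 = 0 + 368 = 368$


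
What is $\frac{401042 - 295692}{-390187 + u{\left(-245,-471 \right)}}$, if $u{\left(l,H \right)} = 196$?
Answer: $- \frac{2150}{7959} \approx -0.27013$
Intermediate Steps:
$\frac{401042 - 295692}{-390187 + u{\left(-245,-471 \right)}} = \frac{401042 - 295692}{-390187 + 196} = \frac{401042 - 295692}{-389991} = 105350 \left(- \frac{1}{389991}\right) = - \frac{2150}{7959}$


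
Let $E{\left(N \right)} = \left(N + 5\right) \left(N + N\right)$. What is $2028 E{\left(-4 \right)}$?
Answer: $-16224$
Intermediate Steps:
$E{\left(N \right)} = 2 N \left(5 + N\right)$ ($E{\left(N \right)} = \left(5 + N\right) 2 N = 2 N \left(5 + N\right)$)
$2028 E{\left(-4 \right)} = 2028 \cdot 2 \left(-4\right) \left(5 - 4\right) = 2028 \cdot 2 \left(-4\right) 1 = 2028 \left(-8\right) = -16224$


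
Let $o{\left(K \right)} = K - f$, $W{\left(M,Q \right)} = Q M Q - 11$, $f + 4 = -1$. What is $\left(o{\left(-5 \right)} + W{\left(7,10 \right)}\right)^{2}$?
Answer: $474721$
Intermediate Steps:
$f = -5$ ($f = -4 - 1 = -5$)
$W{\left(M,Q \right)} = -11 + M Q^{2}$ ($W{\left(M,Q \right)} = M Q Q - 11 = M Q^{2} - 11 = -11 + M Q^{2}$)
$o{\left(K \right)} = 5 + K$ ($o{\left(K \right)} = K - -5 = K + 5 = 5 + K$)
$\left(o{\left(-5 \right)} + W{\left(7,10 \right)}\right)^{2} = \left(\left(5 - 5\right) - \left(11 - 7 \cdot 10^{2}\right)\right)^{2} = \left(0 + \left(-11 + 7 \cdot 100\right)\right)^{2} = \left(0 + \left(-11 + 700\right)\right)^{2} = \left(0 + 689\right)^{2} = 689^{2} = 474721$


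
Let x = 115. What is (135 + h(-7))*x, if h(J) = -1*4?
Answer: 15065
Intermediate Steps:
h(J) = -4
(135 + h(-7))*x = (135 - 4)*115 = 131*115 = 15065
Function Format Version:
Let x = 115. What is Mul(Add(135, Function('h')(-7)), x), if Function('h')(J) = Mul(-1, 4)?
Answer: 15065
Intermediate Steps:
Function('h')(J) = -4
Mul(Add(135, Function('h')(-7)), x) = Mul(Add(135, -4), 115) = Mul(131, 115) = 15065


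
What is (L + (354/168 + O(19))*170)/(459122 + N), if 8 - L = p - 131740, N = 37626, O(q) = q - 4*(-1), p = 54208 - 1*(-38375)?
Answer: 608065/6954472 ≈ 0.087435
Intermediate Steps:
p = 92583 (p = 54208 + 38375 = 92583)
O(q) = 4 + q (O(q) = q + 4 = 4 + q)
L = 39165 (L = 8 - (92583 - 131740) = 8 - 1*(-39157) = 8 + 39157 = 39165)
(L + (354/168 + O(19))*170)/(459122 + N) = (39165 + (354/168 + (4 + 19))*170)/(459122 + 37626) = (39165 + (354*(1/168) + 23)*170)/496748 = (39165 + (59/28 + 23)*170)*(1/496748) = (39165 + (703/28)*170)*(1/496748) = (39165 + 59755/14)*(1/496748) = (608065/14)*(1/496748) = 608065/6954472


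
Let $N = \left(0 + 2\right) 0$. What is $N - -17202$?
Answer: $17202$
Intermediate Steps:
$N = 0$ ($N = 2 \cdot 0 = 0$)
$N - -17202 = 0 - -17202 = 0 + 17202 = 17202$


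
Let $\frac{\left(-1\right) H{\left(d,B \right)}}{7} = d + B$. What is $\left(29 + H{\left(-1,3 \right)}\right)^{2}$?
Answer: $225$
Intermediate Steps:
$H{\left(d,B \right)} = - 7 B - 7 d$ ($H{\left(d,B \right)} = - 7 \left(d + B\right) = - 7 \left(B + d\right) = - 7 B - 7 d$)
$\left(29 + H{\left(-1,3 \right)}\right)^{2} = \left(29 - 14\right)^{2} = 15^{2} = 225$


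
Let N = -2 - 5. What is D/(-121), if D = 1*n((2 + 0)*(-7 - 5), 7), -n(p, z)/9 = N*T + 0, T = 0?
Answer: 0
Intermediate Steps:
N = -7
n(p, z) = 0 (n(p, z) = -9*(-7*0 + 0) = -9*(0 + 0) = -9*0 = 0)
D = 0 (D = 1*0 = 0)
D/(-121) = 0/(-121) = 0*(-1/121) = 0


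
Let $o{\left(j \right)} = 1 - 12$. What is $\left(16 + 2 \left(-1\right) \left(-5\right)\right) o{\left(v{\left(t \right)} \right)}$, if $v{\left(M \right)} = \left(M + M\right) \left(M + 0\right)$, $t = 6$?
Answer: $-286$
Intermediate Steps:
$v{\left(M \right)} = 2 M^{2}$ ($v{\left(M \right)} = 2 M M = 2 M^{2}$)
$o{\left(j \right)} = -11$ ($o{\left(j \right)} = 1 - 12 = -11$)
$\left(16 + 2 \left(-1\right) \left(-5\right)\right) o{\left(v{\left(t \right)} \right)} = \left(16 + 2 \left(-1\right) \left(-5\right)\right) \left(-11\right) = \left(16 - -10\right) \left(-11\right) = \left(16 + 10\right) \left(-11\right) = 26 \left(-11\right) = -286$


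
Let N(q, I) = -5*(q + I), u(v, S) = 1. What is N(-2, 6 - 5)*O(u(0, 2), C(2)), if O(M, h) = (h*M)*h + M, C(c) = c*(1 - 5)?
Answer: 325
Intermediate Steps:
C(c) = -4*c (C(c) = c*(-4) = -4*c)
N(q, I) = -5*I - 5*q (N(q, I) = -5*(I + q) = -5*I - 5*q)
O(M, h) = M + M*h² (O(M, h) = (M*h)*h + M = M*h² + M = M + M*h²)
N(-2, 6 - 5)*O(u(0, 2), C(2)) = (-5*(6 - 5) - 5*(-2))*(1*(1 + (-4*2)²)) = (-5*1 + 10)*(1*(1 + (-8)²)) = (-5 + 10)*(1*(1 + 64)) = 5*(1*65) = 5*65 = 325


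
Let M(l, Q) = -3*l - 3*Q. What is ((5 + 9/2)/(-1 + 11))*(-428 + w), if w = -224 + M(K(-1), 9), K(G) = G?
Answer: -3211/5 ≈ -642.20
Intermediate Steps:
M(l, Q) = -3*Q - 3*l
w = -248 (w = -224 + (-3*9 - 3*(-1)) = -224 + (-27 + 3) = -224 - 24 = -248)
((5 + 9/2)/(-1 + 11))*(-428 + w) = ((5 + 9/2)/(-1 + 11))*(-428 - 248) = ((5 + 9*(½))/10)*(-676) = ((5 + 9/2)/10)*(-676) = ((⅒)*(19/2))*(-676) = (19/20)*(-676) = -3211/5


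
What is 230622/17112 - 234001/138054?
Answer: 2319505373/196865004 ≈ 11.782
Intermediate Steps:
230622/17112 - 234001/138054 = 230622*(1/17112) - 234001*1/138054 = 38437/2852 - 234001/138054 = 2319505373/196865004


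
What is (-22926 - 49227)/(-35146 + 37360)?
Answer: -8017/246 ≈ -32.589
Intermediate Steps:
(-22926 - 49227)/(-35146 + 37360) = -72153/2214 = -72153*1/2214 = -8017/246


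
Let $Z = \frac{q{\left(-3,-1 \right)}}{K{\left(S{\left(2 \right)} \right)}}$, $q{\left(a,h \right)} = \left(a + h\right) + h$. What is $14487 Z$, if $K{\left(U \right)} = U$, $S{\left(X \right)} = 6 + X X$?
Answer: $- \frac{14487}{2} \approx -7243.5$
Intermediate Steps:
$S{\left(X \right)} = 6 + X^{2}$
$q{\left(a,h \right)} = a + 2 h$
$Z = - \frac{1}{2}$ ($Z = \frac{-3 + 2 \left(-1\right)}{6 + 2^{2}} = \frac{-3 - 2}{6 + 4} = - \frac{5}{10} = \left(-5\right) \frac{1}{10} = - \frac{1}{2} \approx -0.5$)
$14487 Z = 14487 \left(- \frac{1}{2}\right) = - \frac{14487}{2}$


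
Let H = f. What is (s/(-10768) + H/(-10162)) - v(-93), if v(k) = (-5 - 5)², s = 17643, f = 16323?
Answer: -5648747915/54712208 ≈ -103.24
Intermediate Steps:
H = 16323
v(k) = 100 (v(k) = (-10)² = 100)
(s/(-10768) + H/(-10162)) - v(-93) = (17643/(-10768) + 16323/(-10162)) - 1*100 = (17643*(-1/10768) + 16323*(-1/10162)) - 100 = (-17643/10768 - 16323/10162) - 100 = -177527115/54712208 - 100 = -5648747915/54712208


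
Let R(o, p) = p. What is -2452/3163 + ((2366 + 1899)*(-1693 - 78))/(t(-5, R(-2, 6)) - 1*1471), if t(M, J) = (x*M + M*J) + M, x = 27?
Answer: 23887111613/5190483 ≈ 4602.1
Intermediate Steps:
t(M, J) = 28*M + J*M (t(M, J) = (27*M + M*J) + M = (27*M + J*M) + M = 28*M + J*M)
-2452/3163 + ((2366 + 1899)*(-1693 - 78))/(t(-5, R(-2, 6)) - 1*1471) = -2452/3163 + ((2366 + 1899)*(-1693 - 78))/(-5*(28 + 6) - 1*1471) = -2452*1/3163 + (4265*(-1771))/(-5*34 - 1471) = -2452/3163 - 7553315/(-170 - 1471) = -2452/3163 - 7553315/(-1641) = -2452/3163 - 7553315*(-1/1641) = -2452/3163 + 7553315/1641 = 23887111613/5190483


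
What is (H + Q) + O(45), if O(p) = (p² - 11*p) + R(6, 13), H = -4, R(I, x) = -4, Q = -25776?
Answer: -24254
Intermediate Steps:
O(p) = -4 + p² - 11*p (O(p) = (p² - 11*p) - 4 = -4 + p² - 11*p)
(H + Q) + O(45) = (-4 - 25776) + (-4 + 45² - 11*45) = -25780 + (-4 + 2025 - 495) = -25780 + 1526 = -24254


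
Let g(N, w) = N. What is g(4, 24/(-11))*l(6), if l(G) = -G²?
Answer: -144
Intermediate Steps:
g(4, 24/(-11))*l(6) = 4*(-1*6²) = 4*(-1*36) = 4*(-36) = -144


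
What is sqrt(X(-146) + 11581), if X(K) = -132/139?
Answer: sqrt(223738153)/139 ≈ 107.61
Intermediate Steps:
X(K) = -132/139 (X(K) = -132*1/139 = -132/139)
sqrt(X(-146) + 11581) = sqrt(-132/139 + 11581) = sqrt(1609627/139) = sqrt(223738153)/139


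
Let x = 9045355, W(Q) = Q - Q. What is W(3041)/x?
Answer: 0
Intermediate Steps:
W(Q) = 0
W(3041)/x = 0/9045355 = 0*(1/9045355) = 0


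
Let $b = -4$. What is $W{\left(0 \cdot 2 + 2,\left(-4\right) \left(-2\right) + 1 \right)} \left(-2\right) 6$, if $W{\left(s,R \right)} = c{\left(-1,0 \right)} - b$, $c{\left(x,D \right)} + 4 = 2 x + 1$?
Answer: $12$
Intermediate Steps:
$c{\left(x,D \right)} = -3 + 2 x$ ($c{\left(x,D \right)} = -4 + \left(2 x + 1\right) = -4 + \left(1 + 2 x\right) = -3 + 2 x$)
$W{\left(s,R \right)} = -1$ ($W{\left(s,R \right)} = \left(-3 + 2 \left(-1\right)\right) - -4 = \left(-3 - 2\right) + 4 = -5 + 4 = -1$)
$W{\left(0 \cdot 2 + 2,\left(-4\right) \left(-2\right) + 1 \right)} \left(-2\right) 6 = \left(-1\right) \left(-2\right) 6 = 2 \cdot 6 = 12$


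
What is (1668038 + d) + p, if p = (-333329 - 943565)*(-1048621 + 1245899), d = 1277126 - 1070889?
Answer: -251901220257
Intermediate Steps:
d = 206237
p = -251903094532 (p = -1276894*197278 = -251903094532)
(1668038 + d) + p = (1668038 + 206237) - 251903094532 = 1874275 - 251903094532 = -251901220257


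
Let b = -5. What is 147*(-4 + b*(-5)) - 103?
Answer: 2984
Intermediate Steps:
147*(-4 + b*(-5)) - 103 = 147*(-4 - 5*(-5)) - 103 = 147*(-4 + 25) - 103 = 147*21 - 103 = 3087 - 103 = 2984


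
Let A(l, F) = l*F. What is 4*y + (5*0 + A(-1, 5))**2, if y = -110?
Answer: -415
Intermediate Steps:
A(l, F) = F*l
4*y + (5*0 + A(-1, 5))**2 = 4*(-110) + (5*0 + 5*(-1))**2 = -440 + (0 - 5)**2 = -440 + (-5)**2 = -440 + 25 = -415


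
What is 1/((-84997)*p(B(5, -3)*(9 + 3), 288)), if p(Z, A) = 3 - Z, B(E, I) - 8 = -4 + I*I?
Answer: 1/13004541 ≈ 7.6896e-8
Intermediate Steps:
B(E, I) = 4 + I² (B(E, I) = 8 + (-4 + I*I) = 8 + (-4 + I²) = 4 + I²)
1/((-84997)*p(B(5, -3)*(9 + 3), 288)) = 1/((-84997)*(3 - (4 + (-3)²)*(9 + 3))) = -1/(84997*(3 - (4 + 9)*12)) = -1/(84997*(3 - 13*12)) = -1/(84997*(3 - 1*156)) = -1/(84997*(3 - 156)) = -1/84997/(-153) = -1/84997*(-1/153) = 1/13004541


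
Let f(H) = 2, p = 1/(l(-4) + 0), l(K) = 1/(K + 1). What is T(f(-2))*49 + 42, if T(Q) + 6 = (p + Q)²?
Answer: -203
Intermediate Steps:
l(K) = 1/(1 + K)
p = -3 (p = 1/(1/(1 - 4) + 0) = 1/(1/(-3) + 0) = 1/(-⅓ + 0) = 1/(-⅓) = -3)
T(Q) = -6 + (-3 + Q)²
T(f(-2))*49 + 42 = (-6 + (-3 + 2)²)*49 + 42 = (-6 + (-1)²)*49 + 42 = (-6 + 1)*49 + 42 = -5*49 + 42 = -245 + 42 = -203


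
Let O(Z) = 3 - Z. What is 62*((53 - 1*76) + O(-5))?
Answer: -930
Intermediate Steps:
62*((53 - 1*76) + O(-5)) = 62*((53 - 1*76) + (3 - 1*(-5))) = 62*((53 - 76) + (3 + 5)) = 62*(-23 + 8) = 62*(-15) = -930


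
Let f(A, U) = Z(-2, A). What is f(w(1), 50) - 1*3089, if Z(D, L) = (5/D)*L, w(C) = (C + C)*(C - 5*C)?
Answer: -3069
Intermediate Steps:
w(C) = -8*C² (w(C) = (2*C)*(-4*C) = -8*C²)
Z(D, L) = 5*L/D
f(A, U) = -5*A/2 (f(A, U) = 5*A/(-2) = 5*A*(-½) = -5*A/2)
f(w(1), 50) - 1*3089 = -(-20)*1² - 1*3089 = -(-20) - 3089 = -5/2*(-8) - 3089 = 20 - 3089 = -3069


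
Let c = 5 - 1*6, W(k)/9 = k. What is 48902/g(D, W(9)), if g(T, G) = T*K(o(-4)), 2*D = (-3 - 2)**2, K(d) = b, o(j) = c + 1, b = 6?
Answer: 48902/75 ≈ 652.03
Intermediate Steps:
W(k) = 9*k
c = -1 (c = 5 - 6 = -1)
o(j) = 0 (o(j) = -1 + 1 = 0)
K(d) = 6
D = 25/2 (D = (-3 - 2)**2/2 = (1/2)*(-5)**2 = (1/2)*25 = 25/2 ≈ 12.500)
g(T, G) = 6*T (g(T, G) = T*6 = 6*T)
48902/g(D, W(9)) = 48902/((6*(25/2))) = 48902/75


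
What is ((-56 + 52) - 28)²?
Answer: 1024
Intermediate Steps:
((-56 + 52) - 28)² = (-4 - 28)² = (-32)² = 1024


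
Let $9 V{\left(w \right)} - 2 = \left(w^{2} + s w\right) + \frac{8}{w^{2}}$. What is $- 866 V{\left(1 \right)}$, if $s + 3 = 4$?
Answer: $- \frac{3464}{3} \approx -1154.7$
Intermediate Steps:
$s = 1$ ($s = -3 + 4 = 1$)
$V{\left(w \right)} = \frac{2}{9} + \frac{w}{9} + \frac{w^{2}}{9} + \frac{8}{9 w^{2}}$ ($V{\left(w \right)} = \frac{2}{9} + \frac{\left(w^{2} + 1 w\right) + \frac{8}{w^{2}}}{9} = \frac{2}{9} + \frac{\left(w^{2} + w\right) + \frac{8}{w^{2}}}{9} = \frac{2}{9} + \frac{\left(w + w^{2}\right) + \frac{8}{w^{2}}}{9} = \frac{2}{9} + \frac{w + w^{2} + \frac{8}{w^{2}}}{9} = \frac{2}{9} + \left(\frac{w}{9} + \frac{w^{2}}{9} + \frac{8}{9 w^{2}}\right) = \frac{2}{9} + \frac{w}{9} + \frac{w^{2}}{9} + \frac{8}{9 w^{2}}$)
$- 866 V{\left(1 \right)} = - 866 \frac{8 + 1^{2} \left(2 + 1 + 1^{2}\right)}{9 \cdot 1} = - 866 \cdot \frac{1}{9} \cdot 1 \left(8 + 1 \left(2 + 1 + 1\right)\right) = - 866 \cdot \frac{1}{9} \cdot 1 \left(8 + 1 \cdot 4\right) = - 866 \cdot \frac{1}{9} \cdot 1 \left(8 + 4\right) = - 866 \cdot \frac{1}{9} \cdot 1 \cdot 12 = \left(-866\right) \frac{4}{3} = - \frac{3464}{3}$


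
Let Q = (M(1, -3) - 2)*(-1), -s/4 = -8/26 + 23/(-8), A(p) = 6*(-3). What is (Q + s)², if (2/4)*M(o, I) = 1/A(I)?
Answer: 12061729/54756 ≈ 220.28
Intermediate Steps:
A(p) = -18
M(o, I) = -⅑ (M(o, I) = 2/(-18) = 2*(-1/18) = -⅑)
s = 331/26 (s = -4*(-8/26 + 23/(-8)) = -4*(-8*1/26 + 23*(-⅛)) = -4*(-4/13 - 23/8) = -4*(-331/104) = 331/26 ≈ 12.731)
Q = 19/9 (Q = (-⅑ - 2)*(-1) = -19/9*(-1) = 19/9 ≈ 2.1111)
(Q + s)² = (19/9 + 331/26)² = (3473/234)² = 12061729/54756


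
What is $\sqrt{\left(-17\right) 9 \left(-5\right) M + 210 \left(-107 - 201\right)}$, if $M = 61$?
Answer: $i \sqrt{18015} \approx 134.22 i$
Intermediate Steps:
$\sqrt{\left(-17\right) 9 \left(-5\right) M + 210 \left(-107 - 201\right)} = \sqrt{\left(-17\right) 9 \left(-5\right) 61 + 210 \left(-107 - 201\right)} = \sqrt{\left(-153\right) \left(-5\right) 61 + 210 \left(-308\right)} = \sqrt{765 \cdot 61 - 64680} = \sqrt{46665 - 64680} = \sqrt{-18015} = i \sqrt{18015}$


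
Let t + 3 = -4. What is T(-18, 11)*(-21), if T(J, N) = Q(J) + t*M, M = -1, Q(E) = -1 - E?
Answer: -504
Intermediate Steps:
t = -7 (t = -3 - 4 = -7)
T(J, N) = 6 - J (T(J, N) = (-1 - J) - 7*(-1) = (-1 - J) + 7 = 6 - J)
T(-18, 11)*(-21) = (6 - 1*(-18))*(-21) = (6 + 18)*(-21) = 24*(-21) = -504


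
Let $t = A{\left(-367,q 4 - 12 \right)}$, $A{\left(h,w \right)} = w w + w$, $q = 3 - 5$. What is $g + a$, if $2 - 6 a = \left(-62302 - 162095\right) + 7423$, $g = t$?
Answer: $\frac{109628}{3} \approx 36543.0$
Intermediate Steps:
$q = -2$ ($q = 3 - 5 = -2$)
$A{\left(h,w \right)} = w + w^{2}$ ($A{\left(h,w \right)} = w^{2} + w = w + w^{2}$)
$t = 380$ ($t = \left(\left(-2\right) 4 - 12\right) \left(1 - 20\right) = \left(-8 - 12\right) \left(1 - 20\right) = - 20 \left(1 - 20\right) = \left(-20\right) \left(-19\right) = 380$)
$g = 380$
$a = \frac{108488}{3}$ ($a = \frac{1}{3} - \frac{\left(-62302 - 162095\right) + 7423}{6} = \frac{1}{3} - \frac{-224397 + 7423}{6} = \frac{1}{3} - - \frac{108487}{3} = \frac{1}{3} + \frac{108487}{3} = \frac{108488}{3} \approx 36163.0$)
$g + a = 380 + \frac{108488}{3} = \frac{109628}{3}$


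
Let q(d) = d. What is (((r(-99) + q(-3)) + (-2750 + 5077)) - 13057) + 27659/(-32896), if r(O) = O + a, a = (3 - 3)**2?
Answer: -356357131/32896 ≈ -10833.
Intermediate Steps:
a = 0 (a = 0**2 = 0)
r(O) = O (r(O) = O + 0 = O)
(((r(-99) + q(-3)) + (-2750 + 5077)) - 13057) + 27659/(-32896) = (((-99 - 3) + (-2750 + 5077)) - 13057) + 27659/(-32896) = ((-102 + 2327) - 13057) + 27659*(-1/32896) = (2225 - 13057) - 27659/32896 = -10832 - 27659/32896 = -356357131/32896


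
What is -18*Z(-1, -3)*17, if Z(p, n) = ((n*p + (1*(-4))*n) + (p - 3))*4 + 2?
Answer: -14076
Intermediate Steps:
Z(p, n) = -10 - 16*n + 4*p + 4*n*p (Z(p, n) = ((n*p - 4*n) + (-3 + p))*4 + 2 = ((-4*n + n*p) + (-3 + p))*4 + 2 = (-3 + p - 4*n + n*p)*4 + 2 = (-12 - 16*n + 4*p + 4*n*p) + 2 = -10 - 16*n + 4*p + 4*n*p)
-18*Z(-1, -3)*17 = -18*(-10 - 16*(-3) + 4*(-1) + 4*(-3)*(-1))*17 = -18*(-10 + 48 - 4 + 12)*17 = -18*46*17 = -828*17 = -14076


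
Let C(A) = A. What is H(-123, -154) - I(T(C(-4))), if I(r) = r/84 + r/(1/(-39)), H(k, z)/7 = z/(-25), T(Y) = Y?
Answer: -59237/525 ≈ -112.83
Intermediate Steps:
H(k, z) = -7*z/25 (H(k, z) = 7*(z/(-25)) = 7*(z*(-1/25)) = 7*(-z/25) = -7*z/25)
I(r) = -3275*r/84 (I(r) = r*(1/84) + r/(-1/39) = r/84 + r*(-39) = r/84 - 39*r = -3275*r/84)
H(-123, -154) - I(T(C(-4))) = -7/25*(-154) - (-3275)*(-4)/84 = 1078/25 - 1*3275/21 = 1078/25 - 3275/21 = -59237/525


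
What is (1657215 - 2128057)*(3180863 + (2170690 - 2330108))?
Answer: -1422623206690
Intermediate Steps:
(1657215 - 2128057)*(3180863 + (2170690 - 2330108)) = -470842*(3180863 - 159418) = -470842*3021445 = -1422623206690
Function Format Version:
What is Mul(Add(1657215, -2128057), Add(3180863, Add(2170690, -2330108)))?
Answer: -1422623206690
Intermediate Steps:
Mul(Add(1657215, -2128057), Add(3180863, Add(2170690, -2330108))) = Mul(-470842, Add(3180863, -159418)) = Mul(-470842, 3021445) = -1422623206690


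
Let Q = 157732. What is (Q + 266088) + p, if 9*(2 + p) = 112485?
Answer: 1308949/3 ≈ 4.3632e+5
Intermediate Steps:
p = 37489/3 (p = -2 + (1/9)*112485 = -2 + 37495/3 = 37489/3 ≈ 12496.)
(Q + 266088) + p = (157732 + 266088) + 37489/3 = 423820 + 37489/3 = 1308949/3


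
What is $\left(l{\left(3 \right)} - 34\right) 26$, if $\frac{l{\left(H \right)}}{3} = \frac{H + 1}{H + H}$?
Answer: $-832$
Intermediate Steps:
$l{\left(H \right)} = \frac{3 \left(1 + H\right)}{2 H}$ ($l{\left(H \right)} = 3 \frac{H + 1}{H + H} = 3 \frac{1 + H}{2 H} = \frac{3 \left(1 + H\right)}{2 H}$)
$\left(l{\left(3 \right)} - 34\right) 26 = \left(\frac{3 \left(1 + 3\right)}{2 \cdot 3} - 34\right) 26 = \left(\frac{3}{2} \cdot \frac{1}{3} \cdot 4 - 34\right) 26 = \left(2 - 34\right) 26 = \left(-32\right) 26 = -832$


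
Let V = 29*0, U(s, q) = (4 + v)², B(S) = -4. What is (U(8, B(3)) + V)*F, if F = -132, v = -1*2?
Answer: -528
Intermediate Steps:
v = -2
U(s, q) = 4 (U(s, q) = (4 - 2)² = 2² = 4)
V = 0
(U(8, B(3)) + V)*F = (4 + 0)*(-132) = 4*(-132) = -528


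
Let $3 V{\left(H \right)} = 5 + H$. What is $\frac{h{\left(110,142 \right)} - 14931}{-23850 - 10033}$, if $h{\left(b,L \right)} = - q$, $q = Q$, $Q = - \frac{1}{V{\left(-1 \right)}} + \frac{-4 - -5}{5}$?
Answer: $\frac{298609}{677660} \approx 0.44065$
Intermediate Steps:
$V{\left(H \right)} = \frac{5}{3} + \frac{H}{3}$ ($V{\left(H \right)} = \frac{5 + H}{3} = \frac{5}{3} + \frac{H}{3}$)
$Q = - \frac{11}{20}$ ($Q = - \frac{1}{\frac{5}{3} + \frac{1}{3} \left(-1\right)} + \frac{-4 - -5}{5} = - \frac{1}{\frac{5}{3} - \frac{1}{3}} + \left(-4 + 5\right) \frac{1}{5} = - \frac{1}{\frac{4}{3}} + 1 \cdot \frac{1}{5} = \left(-1\right) \frac{3}{4} + \frac{1}{5} = - \frac{3}{4} + \frac{1}{5} = - \frac{11}{20} \approx -0.55$)
$q = - \frac{11}{20} \approx -0.55$
$h{\left(b,L \right)} = \frac{11}{20}$ ($h{\left(b,L \right)} = \left(-1\right) \left(- \frac{11}{20}\right) = \frac{11}{20}$)
$\frac{h{\left(110,142 \right)} - 14931}{-23850 - 10033} = \frac{\frac{11}{20} - 14931}{-23850 - 10033} = - \frac{298609}{20 \left(-33883\right)} = \left(- \frac{298609}{20}\right) \left(- \frac{1}{33883}\right) = \frac{298609}{677660}$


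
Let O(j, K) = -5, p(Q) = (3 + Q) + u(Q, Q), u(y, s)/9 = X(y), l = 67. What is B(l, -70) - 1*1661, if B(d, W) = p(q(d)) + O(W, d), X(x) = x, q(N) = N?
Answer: -993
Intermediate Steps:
u(y, s) = 9*y
p(Q) = 3 + 10*Q (p(Q) = (3 + Q) + 9*Q = 3 + 10*Q)
B(d, W) = -2 + 10*d (B(d, W) = (3 + 10*d) - 5 = -2 + 10*d)
B(l, -70) - 1*1661 = (-2 + 10*67) - 1*1661 = (-2 + 670) - 1661 = 668 - 1661 = -993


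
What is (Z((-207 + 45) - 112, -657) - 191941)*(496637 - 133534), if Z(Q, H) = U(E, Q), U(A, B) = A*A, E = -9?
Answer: -69664941580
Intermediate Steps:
U(A, B) = A²
Z(Q, H) = 81 (Z(Q, H) = (-9)² = 81)
(Z((-207 + 45) - 112, -657) - 191941)*(496637 - 133534) = (81 - 191941)*(496637 - 133534) = -191860*363103 = -69664941580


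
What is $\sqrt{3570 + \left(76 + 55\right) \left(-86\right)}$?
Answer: $4 i \sqrt{481} \approx 87.727 i$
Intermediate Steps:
$\sqrt{3570 + \left(76 + 55\right) \left(-86\right)} = \sqrt{3570 + 131 \left(-86\right)} = \sqrt{3570 - 11266} = \sqrt{-7696} = 4 i \sqrt{481}$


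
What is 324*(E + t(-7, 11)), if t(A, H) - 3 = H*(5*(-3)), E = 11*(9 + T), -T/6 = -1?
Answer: 972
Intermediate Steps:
T = 6 (T = -6*(-1) = 6)
E = 165 (E = 11*(9 + 6) = 11*15 = 165)
t(A, H) = 3 - 15*H (t(A, H) = 3 + H*(5*(-3)) = 3 + H*(-15) = 3 - 15*H)
324*(E + t(-7, 11)) = 324*(165 + (3 - 15*11)) = 324*(165 + (3 - 165)) = 324*(165 - 162) = 324*3 = 972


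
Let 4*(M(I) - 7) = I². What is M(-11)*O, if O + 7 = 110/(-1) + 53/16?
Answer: -271031/64 ≈ -4234.9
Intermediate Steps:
M(I) = 7 + I²/4
O = -1819/16 (O = -7 + (110/(-1) + 53/16) = -7 + (110*(-1) + 53*(1/16)) = -7 + (-110 + 53/16) = -7 - 1707/16 = -1819/16 ≈ -113.69)
M(-11)*O = (7 + (¼)*(-11)²)*(-1819/16) = (7 + (¼)*121)*(-1819/16) = (7 + 121/4)*(-1819/16) = (149/4)*(-1819/16) = -271031/64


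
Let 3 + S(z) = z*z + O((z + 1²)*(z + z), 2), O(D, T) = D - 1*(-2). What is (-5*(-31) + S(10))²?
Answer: 224676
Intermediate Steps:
O(D, T) = 2 + D (O(D, T) = D + 2 = 2 + D)
S(z) = -1 + z² + 2*z*(1 + z) (S(z) = -3 + (z*z + (2 + (z + 1²)*(z + z))) = -3 + (z² + (2 + (z + 1)*(2*z))) = -3 + (z² + (2 + (1 + z)*(2*z))) = -3 + (z² + (2 + 2*z*(1 + z))) = -3 + (2 + z² + 2*z*(1 + z)) = -1 + z² + 2*z*(1 + z))
(-5*(-31) + S(10))² = (-5*(-31) + (-1 + 2*10 + 3*10²))² = (155 + (-1 + 20 + 3*100))² = (155 + (-1 + 20 + 300))² = (155 + 319)² = 474² = 224676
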